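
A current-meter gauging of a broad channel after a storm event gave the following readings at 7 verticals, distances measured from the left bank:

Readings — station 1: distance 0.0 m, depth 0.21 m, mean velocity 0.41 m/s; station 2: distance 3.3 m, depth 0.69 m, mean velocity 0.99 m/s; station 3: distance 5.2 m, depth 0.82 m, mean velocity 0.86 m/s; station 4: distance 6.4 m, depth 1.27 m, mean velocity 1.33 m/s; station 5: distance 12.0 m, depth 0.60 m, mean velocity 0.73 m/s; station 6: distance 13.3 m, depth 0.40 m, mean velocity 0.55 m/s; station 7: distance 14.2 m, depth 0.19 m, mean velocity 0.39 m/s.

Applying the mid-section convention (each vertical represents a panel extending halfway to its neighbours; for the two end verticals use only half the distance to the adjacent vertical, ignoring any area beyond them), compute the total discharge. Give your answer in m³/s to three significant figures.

w_1 = (3.3 − 0.0)/2 = 1.65 m; q_1 = 0.41 × 0.21 × 1.65 = 0.1421 m³/s
w_2 = (5.2 − 0.0)/2 = 2.6 m; q_2 = 0.99 × 0.69 × 2.6 = 1.776 m³/s
w_3 = (6.4 − 3.3)/2 = 1.55 m; q_3 = 0.86 × 0.82 × 1.55 = 1.093 m³/s
w_4 = (12.0 − 5.2)/2 = 3.4 m; q_4 = 1.33 × 1.27 × 3.4 = 5.743 m³/s
w_5 = (13.3 − 6.4)/2 = 3.45 m; q_5 = 0.73 × 0.60 × 3.45 = 1.511 m³/s
w_6 = (14.2 − 12.0)/2 = 1.1 m; q_6 = 0.55 × 0.40 × 1.1 = 0.2420 m³/s
w_7 = (14.2 − 13.3)/2 = 0.45 m; q_7 = 0.39 × 0.19 × 0.45 = 0.03335 m³/s
Q = Σ qᵢ = 10.54 m³/s

10.5 m³/s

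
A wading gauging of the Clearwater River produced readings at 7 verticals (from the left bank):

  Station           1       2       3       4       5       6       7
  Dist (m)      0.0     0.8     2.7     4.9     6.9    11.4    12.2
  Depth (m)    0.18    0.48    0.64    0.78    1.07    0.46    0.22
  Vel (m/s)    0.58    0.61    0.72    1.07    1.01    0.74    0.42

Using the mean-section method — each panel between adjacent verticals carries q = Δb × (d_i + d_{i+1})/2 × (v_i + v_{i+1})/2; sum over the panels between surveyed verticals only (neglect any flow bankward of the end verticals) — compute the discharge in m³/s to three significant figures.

7.36 m³/s

Panel 1-2: Δb = 0.8 m, d̄ = (0.18+0.48)/2 = 0.33, v̄ = (0.58+0.61)/2 = 0.595 → q = 0.8×0.33×0.595 = 0.1571 m³/s
Panel 2-3: Δb = 1.9 m, d̄ = (0.48+0.64)/2 = 0.56, v̄ = (0.61+0.72)/2 = 0.665 → q = 1.9×0.56×0.665 = 0.7076 m³/s
Panel 3-4: Δb = 2.2 m, d̄ = (0.64+0.78)/2 = 0.71, v̄ = (0.72+1.07)/2 = 0.895 → q = 2.2×0.71×0.895 = 1.398 m³/s
Panel 4-5: Δb = 2 m, d̄ = (0.78+1.07)/2 = 0.925, v̄ = (1.07+1.01)/2 = 1.04 → q = 2×0.925×1.04 = 1.924 m³/s
Panel 5-6: Δb = 4.5 m, d̄ = (1.07+0.46)/2 = 0.765, v̄ = (1.01+0.74)/2 = 0.875 → q = 4.5×0.765×0.875 = 3.012 m³/s
Panel 6-7: Δb = 0.8 m, d̄ = (0.46+0.22)/2 = 0.34, v̄ = (0.74+0.42)/2 = 0.58 → q = 0.8×0.34×0.58 = 0.1578 m³/s
Q = Σ q = 7.357 m³/s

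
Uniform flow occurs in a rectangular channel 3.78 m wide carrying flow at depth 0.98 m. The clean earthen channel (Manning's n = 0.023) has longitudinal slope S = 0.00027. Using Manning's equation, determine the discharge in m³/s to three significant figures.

1.98 m³/s

A = b·y = 3.78 × 0.98 = 3.704 m²
P = b + 2y = 3.78 + 2×0.98 = 5.740 m
R = A/P = 3.704/5.740 = 0.6454 m
Q = (1/n)·A·R^(2/3)·S^(1/2) = (1/0.023) × 3.704 × 0.6454^(2/3) × 0.00027^(1/2) = 1.976 m³/s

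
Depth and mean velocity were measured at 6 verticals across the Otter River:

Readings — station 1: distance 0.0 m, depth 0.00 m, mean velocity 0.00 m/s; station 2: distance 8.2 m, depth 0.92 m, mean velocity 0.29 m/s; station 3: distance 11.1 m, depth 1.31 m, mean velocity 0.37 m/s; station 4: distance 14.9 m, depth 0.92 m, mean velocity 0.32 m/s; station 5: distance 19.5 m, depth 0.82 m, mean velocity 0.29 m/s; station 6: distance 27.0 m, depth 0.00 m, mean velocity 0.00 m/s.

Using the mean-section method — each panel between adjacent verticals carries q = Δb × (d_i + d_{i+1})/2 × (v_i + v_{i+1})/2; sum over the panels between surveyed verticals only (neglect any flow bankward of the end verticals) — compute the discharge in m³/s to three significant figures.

4.74 m³/s

Panel 1-2: Δb = 8.2 m, d̄ = (0.00+0.92)/2 = 0.46, v̄ = (0.00+0.29)/2 = 0.145 → q = 8.2×0.46×0.145 = 0.5469 m³/s
Panel 2-3: Δb = 2.9 m, d̄ = (0.92+1.31)/2 = 1.115, v̄ = (0.29+0.37)/2 = 0.33 → q = 2.9×1.115×0.33 = 1.067 m³/s
Panel 3-4: Δb = 3.8 m, d̄ = (1.31+0.92)/2 = 1.115, v̄ = (0.37+0.32)/2 = 0.345 → q = 3.8×1.115×0.345 = 1.462 m³/s
Panel 4-5: Δb = 4.6 m, d̄ = (0.92+0.82)/2 = 0.87, v̄ = (0.32+0.29)/2 = 0.305 → q = 4.6×0.87×0.305 = 1.221 m³/s
Panel 5-6: Δb = 7.5 m, d̄ = (0.82+0.00)/2 = 0.41, v̄ = (0.29+0.00)/2 = 0.145 → q = 7.5×0.41×0.145 = 0.4459 m³/s
Q = Σ q = 4.742 m³/s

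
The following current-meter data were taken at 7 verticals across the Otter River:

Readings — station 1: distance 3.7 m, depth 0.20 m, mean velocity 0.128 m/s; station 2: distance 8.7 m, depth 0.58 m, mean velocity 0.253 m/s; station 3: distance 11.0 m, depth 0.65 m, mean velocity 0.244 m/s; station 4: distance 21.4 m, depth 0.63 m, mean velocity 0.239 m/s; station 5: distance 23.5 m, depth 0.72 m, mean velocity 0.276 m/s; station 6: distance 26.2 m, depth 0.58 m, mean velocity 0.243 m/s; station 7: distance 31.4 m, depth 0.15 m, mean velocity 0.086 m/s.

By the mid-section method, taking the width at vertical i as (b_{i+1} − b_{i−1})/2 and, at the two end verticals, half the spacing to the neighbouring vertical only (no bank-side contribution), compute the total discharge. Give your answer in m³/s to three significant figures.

3.61 m³/s

w_1 = (8.7 − 3.7)/2 = 2.5 m; q_1 = 0.128 × 0.20 × 2.5 = 0.06400 m³/s
w_2 = (11.0 − 3.7)/2 = 3.65 m; q_2 = 0.253 × 0.58 × 3.65 = 0.5356 m³/s
w_3 = (21.4 − 8.7)/2 = 6.35 m; q_3 = 0.244 × 0.65 × 6.35 = 1.007 m³/s
w_4 = (23.5 − 11.0)/2 = 6.25 m; q_4 = 0.239 × 0.63 × 6.25 = 0.9411 m³/s
w_5 = (26.2 − 21.4)/2 = 2.4 m; q_5 = 0.276 × 0.72 × 2.4 = 0.4769 m³/s
w_6 = (31.4 − 23.5)/2 = 3.95 m; q_6 = 0.243 × 0.58 × 3.95 = 0.5567 m³/s
w_7 = (31.4 − 26.2)/2 = 2.6 m; q_7 = 0.086 × 0.15 × 2.6 = 0.03354 m³/s
Q = Σ qᵢ = 3.615 m³/s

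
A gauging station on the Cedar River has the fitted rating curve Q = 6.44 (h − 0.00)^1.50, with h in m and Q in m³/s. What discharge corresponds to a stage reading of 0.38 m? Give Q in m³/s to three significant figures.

Q = 6.44 × (0.38 − 0.00)^1.50 = 6.44 × 0.38^1.50 = 1.509 m³/s

1.51 m³/s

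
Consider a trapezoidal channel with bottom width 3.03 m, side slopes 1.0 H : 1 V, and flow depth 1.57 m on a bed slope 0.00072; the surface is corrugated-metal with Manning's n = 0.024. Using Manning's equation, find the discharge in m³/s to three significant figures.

A = (b + z·y)·y = (3.03 + 1.0×1.57)×1.57 = 7.222 m²
P = b + 2y√(1+z²) = 3.03 + 2×1.57×√(1+1.0²) = 7.471 m
R = A/P = 7.222/7.471 = 0.9667 m
Q = (1/n)·A·R^(2/3)·S^(1/2) = (1/0.024) × 7.222 × 0.9667^(2/3) × 0.00072^(1/2) = 7.894 m³/s

7.89 m³/s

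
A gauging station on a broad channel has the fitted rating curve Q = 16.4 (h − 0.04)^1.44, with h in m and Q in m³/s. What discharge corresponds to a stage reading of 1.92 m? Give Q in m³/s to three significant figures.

40.7 m³/s

Q = 16.4 × (1.92 − 0.04)^1.44 = 16.4 × 1.88^1.44 = 40.70 m³/s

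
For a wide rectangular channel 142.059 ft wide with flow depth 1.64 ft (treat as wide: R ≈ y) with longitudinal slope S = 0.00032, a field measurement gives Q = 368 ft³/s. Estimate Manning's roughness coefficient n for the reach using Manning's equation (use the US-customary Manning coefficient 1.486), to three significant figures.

0.0234

A = b·y = 142.059 × 1.64 = 233.0 ft²
Wide channel: R ≈ y = 1.64 ft
n = (1.486/Q)·A·R^(2/3)·S^(1/2) = (1.486/368) × 233.0 × 1.391 × 0.01789 = 0.02340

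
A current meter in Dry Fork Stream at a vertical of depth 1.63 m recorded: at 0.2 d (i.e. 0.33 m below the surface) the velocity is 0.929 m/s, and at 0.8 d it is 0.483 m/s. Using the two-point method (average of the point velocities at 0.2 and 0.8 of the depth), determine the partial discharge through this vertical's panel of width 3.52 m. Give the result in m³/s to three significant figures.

4.05 m³/s

v̄ = (0.929 + 0.483) / 2 = 0.7060 m/s
q = v̄ × d × w = 0.7060 × 1.63 × 3.52 = 4.051 m³/s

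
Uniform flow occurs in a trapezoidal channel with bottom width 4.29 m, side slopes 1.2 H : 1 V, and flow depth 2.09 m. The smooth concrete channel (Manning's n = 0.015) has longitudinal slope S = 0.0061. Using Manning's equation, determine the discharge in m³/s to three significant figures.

88.7 m³/s

A = (b + z·y)·y = (4.29 + 1.2×2.09)×2.09 = 14.21 m²
P = b + 2y√(1+z²) = 4.29 + 2×2.09×√(1+1.2²) = 10.82 m
R = A/P = 14.21/10.82 = 1.313 m
Q = (1/n)·A·R^(2/3)·S^(1/2) = (1/0.015) × 14.21 × 1.313^(2/3) × 0.0061^(1/2) = 88.71 m³/s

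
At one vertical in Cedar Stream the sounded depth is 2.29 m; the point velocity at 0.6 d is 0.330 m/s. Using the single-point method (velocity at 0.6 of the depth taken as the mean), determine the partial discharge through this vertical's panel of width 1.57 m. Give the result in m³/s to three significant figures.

v̄ = v₀.₆ = 0.330 m/s
q = v̄ × d × w = 0.3300 × 2.29 × 1.57 = 1.186 m³/s

1.19 m³/s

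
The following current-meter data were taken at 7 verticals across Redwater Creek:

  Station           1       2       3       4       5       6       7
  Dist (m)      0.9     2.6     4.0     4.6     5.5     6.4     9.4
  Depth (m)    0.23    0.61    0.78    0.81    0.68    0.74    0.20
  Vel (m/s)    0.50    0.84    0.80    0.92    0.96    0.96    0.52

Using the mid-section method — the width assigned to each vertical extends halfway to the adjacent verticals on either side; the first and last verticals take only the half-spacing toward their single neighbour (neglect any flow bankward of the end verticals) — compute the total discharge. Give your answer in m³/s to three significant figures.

4.20 m³/s

w_1 = (2.6 − 0.9)/2 = 0.85 m; q_1 = 0.50 × 0.23 × 0.85 = 0.09775 m³/s
w_2 = (4.0 − 0.9)/2 = 1.55 m; q_2 = 0.84 × 0.61 × 1.55 = 0.7942 m³/s
w_3 = (4.6 − 2.6)/2 = 1 m; q_3 = 0.80 × 0.78 × 1 = 0.6240 m³/s
w_4 = (5.5 − 4.0)/2 = 0.75 m; q_4 = 0.92 × 0.81 × 0.75 = 0.5589 m³/s
w_5 = (6.4 − 4.6)/2 = 0.9 m; q_5 = 0.96 × 0.68 × 0.9 = 0.5875 m³/s
w_6 = (9.4 − 5.5)/2 = 1.95 m; q_6 = 0.96 × 0.74 × 1.95 = 1.385 m³/s
w_7 = (9.4 − 6.4)/2 = 1.5 m; q_7 = 0.52 × 0.20 × 1.5 = 0.1560 m³/s
Q = Σ qᵢ = 4.204 m³/s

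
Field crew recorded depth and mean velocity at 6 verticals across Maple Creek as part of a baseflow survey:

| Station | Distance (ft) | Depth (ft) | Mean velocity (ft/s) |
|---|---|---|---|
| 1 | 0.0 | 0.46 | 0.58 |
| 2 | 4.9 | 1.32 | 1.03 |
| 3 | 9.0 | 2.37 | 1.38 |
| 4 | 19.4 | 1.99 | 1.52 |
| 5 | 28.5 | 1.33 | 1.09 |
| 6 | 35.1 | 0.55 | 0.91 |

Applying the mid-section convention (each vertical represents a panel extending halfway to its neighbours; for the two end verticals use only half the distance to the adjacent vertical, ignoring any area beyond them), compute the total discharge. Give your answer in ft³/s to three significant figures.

73.0 ft³/s

w_1 = (4.9 − 0.0)/2 = 2.45 ft; q_1 = 0.58 × 0.46 × 2.45 = 0.6537 ft³/s
w_2 = (9.0 − 0.0)/2 = 4.5 ft; q_2 = 1.03 × 1.32 × 4.5 = 6.118 ft³/s
w_3 = (19.4 − 4.9)/2 = 7.25 ft; q_3 = 1.38 × 2.37 × 7.25 = 23.71 ft³/s
w_4 = (28.5 − 9.0)/2 = 9.75 ft; q_4 = 1.52 × 1.99 × 9.75 = 29.49 ft³/s
w_5 = (35.1 − 19.4)/2 = 7.85 ft; q_5 = 1.09 × 1.33 × 7.85 = 11.38 ft³/s
w_6 = (35.1 − 28.5)/2 = 3.3 ft; q_6 = 0.91 × 0.55 × 3.3 = 1.652 ft³/s
Q = Σ qᵢ = 73.01 ft³/s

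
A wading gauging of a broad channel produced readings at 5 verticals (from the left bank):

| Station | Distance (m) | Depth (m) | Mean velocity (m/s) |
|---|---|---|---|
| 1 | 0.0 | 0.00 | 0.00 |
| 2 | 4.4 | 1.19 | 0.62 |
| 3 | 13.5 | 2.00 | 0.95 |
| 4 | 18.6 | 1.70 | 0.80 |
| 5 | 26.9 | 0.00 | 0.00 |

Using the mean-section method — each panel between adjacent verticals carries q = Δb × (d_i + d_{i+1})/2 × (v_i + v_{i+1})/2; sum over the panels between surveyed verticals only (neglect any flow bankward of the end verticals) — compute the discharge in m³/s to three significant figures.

Panel 1-2: Δb = 4.4 m, d̄ = (0.00+1.19)/2 = 0.595, v̄ = (0.00+0.62)/2 = 0.31 → q = 4.4×0.595×0.31 = 0.8116 m³/s
Panel 2-3: Δb = 9.1 m, d̄ = (1.19+2.00)/2 = 1.595, v̄ = (0.62+0.95)/2 = 0.785 → q = 9.1×1.595×0.785 = 11.39 m³/s
Panel 3-4: Δb = 5.1 m, d̄ = (2.00+1.70)/2 = 1.85, v̄ = (0.95+0.80)/2 = 0.875 → q = 5.1×1.85×0.875 = 8.256 m³/s
Panel 4-5: Δb = 8.3 m, d̄ = (1.70+0.00)/2 = 0.85, v̄ = (0.80+0.00)/2 = 0.4 → q = 8.3×0.85×0.4 = 2.822 m³/s
Q = Σ q = 23.28 m³/s

23.3 m³/s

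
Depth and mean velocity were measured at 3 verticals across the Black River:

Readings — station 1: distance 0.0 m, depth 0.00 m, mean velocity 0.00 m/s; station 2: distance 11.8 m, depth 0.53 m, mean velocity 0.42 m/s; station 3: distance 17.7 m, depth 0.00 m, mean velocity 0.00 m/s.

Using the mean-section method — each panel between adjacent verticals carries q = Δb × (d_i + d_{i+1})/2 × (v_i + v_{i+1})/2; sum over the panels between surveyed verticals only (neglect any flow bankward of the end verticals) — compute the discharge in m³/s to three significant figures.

0.985 m³/s

Panel 1-2: Δb = 11.8 m, d̄ = (0.00+0.53)/2 = 0.265, v̄ = (0.00+0.42)/2 = 0.21 → q = 11.8×0.265×0.21 = 0.6567 m³/s
Panel 2-3: Δb = 5.9 m, d̄ = (0.53+0.00)/2 = 0.265, v̄ = (0.42+0.00)/2 = 0.21 → q = 5.9×0.265×0.21 = 0.3283 m³/s
Q = Σ q = 0.9850 m³/s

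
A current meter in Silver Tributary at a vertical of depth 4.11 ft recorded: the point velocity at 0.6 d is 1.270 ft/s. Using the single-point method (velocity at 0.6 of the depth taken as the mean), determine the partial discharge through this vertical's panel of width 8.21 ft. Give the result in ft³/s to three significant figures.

v̄ = v₀.₆ = 1.270 ft/s
q = v̄ × d × w = 1.270 × 4.11 × 8.21 = 42.85 ft³/s

42.9 ft³/s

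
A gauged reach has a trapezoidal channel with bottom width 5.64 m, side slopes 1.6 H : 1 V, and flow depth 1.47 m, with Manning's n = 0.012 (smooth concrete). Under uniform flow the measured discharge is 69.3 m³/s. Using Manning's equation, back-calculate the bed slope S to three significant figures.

0.00469

A = (b + z·y)·y = (5.64 + 1.6×1.47)×1.47 = 11.75 m²
P = b + 2y√(1+z²) = 5.64 + 2×1.47×√(1+1.6²) = 11.19 m
R = A/P = 11.75/11.19 = 1.050 m
S = (Q·n / (1·A·R^(2/3)))² = (69.3×0.012 / (1×11.75×1.033))² = 0.004694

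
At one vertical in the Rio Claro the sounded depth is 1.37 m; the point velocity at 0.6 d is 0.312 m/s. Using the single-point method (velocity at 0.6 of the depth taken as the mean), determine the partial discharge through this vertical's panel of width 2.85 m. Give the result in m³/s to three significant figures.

v̄ = v₀.₆ = 0.312 m/s
q = v̄ × d × w = 0.3120 × 1.37 × 2.85 = 1.218 m³/s

1.22 m³/s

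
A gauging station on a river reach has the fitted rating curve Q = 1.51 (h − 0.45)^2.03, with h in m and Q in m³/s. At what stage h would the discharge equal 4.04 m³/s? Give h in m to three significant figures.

2.07 m

h − h₀ = (Q/C)^(1/b) = (4.04/1.51)^(1/2.03) = 1.624 m
h = 0.45 + 1.624 = 2.074 m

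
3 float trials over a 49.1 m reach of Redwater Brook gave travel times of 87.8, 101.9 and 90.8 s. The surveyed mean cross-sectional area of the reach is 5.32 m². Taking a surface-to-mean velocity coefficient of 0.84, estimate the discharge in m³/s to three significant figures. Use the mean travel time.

t̄ = (87.8 + 101.9 + 90.8) / 3 = 93.5 s
v_surface = L / t̄ = 49.1 / 93.5 = 0.5251 m/s
v_mean = 0.84 × 0.5251 = 0.4411 m/s
Q = A × v_mean = 5.32 × 0.4411 = 2.347 m³/s

2.35 m³/s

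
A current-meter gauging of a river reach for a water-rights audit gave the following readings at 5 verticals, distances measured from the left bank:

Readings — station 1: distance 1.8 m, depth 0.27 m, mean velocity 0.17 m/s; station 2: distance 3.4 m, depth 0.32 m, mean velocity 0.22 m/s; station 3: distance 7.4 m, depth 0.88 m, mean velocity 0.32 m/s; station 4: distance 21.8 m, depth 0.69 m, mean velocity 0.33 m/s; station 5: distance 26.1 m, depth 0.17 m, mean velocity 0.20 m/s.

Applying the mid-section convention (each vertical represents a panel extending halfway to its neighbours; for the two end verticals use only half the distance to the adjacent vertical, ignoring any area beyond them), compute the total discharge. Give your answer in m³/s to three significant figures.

w_1 = (3.4 − 1.8)/2 = 0.8 m; q_1 = 0.17 × 0.27 × 0.8 = 0.03672 m³/s
w_2 = (7.4 − 1.8)/2 = 2.8 m; q_2 = 0.22 × 0.32 × 2.8 = 0.1971 m³/s
w_3 = (21.8 − 3.4)/2 = 9.2 m; q_3 = 0.32 × 0.88 × 9.2 = 2.591 m³/s
w_4 = (26.1 − 7.4)/2 = 9.35 m; q_4 = 0.33 × 0.69 × 9.35 = 2.129 m³/s
w_5 = (26.1 − 21.8)/2 = 2.15 m; q_5 = 0.20 × 0.17 × 2.15 = 0.07310 m³/s
Q = Σ qᵢ = 5.027 m³/s

5.03 m³/s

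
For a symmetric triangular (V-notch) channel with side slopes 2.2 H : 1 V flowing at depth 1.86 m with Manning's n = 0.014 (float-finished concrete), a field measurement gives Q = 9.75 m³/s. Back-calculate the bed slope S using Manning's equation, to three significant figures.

0.000402

A = z·y² = 2.2×1.86² = 7.611 m²
P = 2y√(1+z²) = 2×1.86×√(1+2.2²) = 8.990 m
R = A/P = 7.611/8.990 = 0.8466 m
S = (Q·n / (1·A·R^(2/3)))² = (9.75×0.014 / (1×7.611×0.8950))² = 0.0004016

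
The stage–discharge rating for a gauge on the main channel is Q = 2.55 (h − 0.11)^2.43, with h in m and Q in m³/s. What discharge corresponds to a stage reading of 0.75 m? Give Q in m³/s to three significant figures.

Q = 2.55 × (0.75 − 0.11)^2.43 = 2.55 × 0.64^2.43 = 0.8621 m³/s

0.862 m³/s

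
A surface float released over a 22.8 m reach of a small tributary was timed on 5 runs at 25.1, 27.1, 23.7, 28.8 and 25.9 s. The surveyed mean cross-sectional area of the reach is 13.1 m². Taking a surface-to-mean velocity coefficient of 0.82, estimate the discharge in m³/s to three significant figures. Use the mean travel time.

9.38 m³/s

t̄ = (25.1 + 27.1 + 23.7 + 28.8 + 25.9) / 5 = 26.12 s
v_surface = L / t̄ = 22.8 / 26.12 = 0.8729 m/s
v_mean = 0.82 × 0.8729 = 0.7158 m/s
Q = A × v_mean = 13.1 × 0.7158 = 9.377 m³/s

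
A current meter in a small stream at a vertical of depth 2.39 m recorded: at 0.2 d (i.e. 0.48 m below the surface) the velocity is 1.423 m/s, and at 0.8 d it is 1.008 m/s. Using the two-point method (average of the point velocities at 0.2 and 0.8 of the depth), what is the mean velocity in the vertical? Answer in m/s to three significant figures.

1.22 m/s

v̄ = (1.423 + 1.008) / 2 = 1.216 m/s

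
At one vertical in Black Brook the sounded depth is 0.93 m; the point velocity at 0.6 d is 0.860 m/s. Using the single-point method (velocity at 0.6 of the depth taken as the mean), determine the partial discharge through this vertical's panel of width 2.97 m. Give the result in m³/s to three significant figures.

2.38 m³/s

v̄ = v₀.₆ = 0.860 m/s
q = v̄ × d × w = 0.8600 × 0.93 × 2.97 = 2.375 m³/s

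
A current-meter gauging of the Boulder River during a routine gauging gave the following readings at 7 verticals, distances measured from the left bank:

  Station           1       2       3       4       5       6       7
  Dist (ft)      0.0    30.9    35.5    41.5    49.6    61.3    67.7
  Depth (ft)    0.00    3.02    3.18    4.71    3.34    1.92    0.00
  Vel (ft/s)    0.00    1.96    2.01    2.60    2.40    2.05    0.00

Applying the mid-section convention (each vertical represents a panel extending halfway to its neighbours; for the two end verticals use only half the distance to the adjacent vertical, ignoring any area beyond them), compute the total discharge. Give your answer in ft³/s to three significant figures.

340 ft³/s

w_2 = (35.5 − 0.0)/2 = 17.75 ft; q_2 = 1.96 × 3.02 × 17.75 = 105.1 ft³/s
w_3 = (41.5 − 30.9)/2 = 5.3 ft; q_3 = 2.01 × 3.18 × 5.3 = 33.88 ft³/s
w_4 = (49.6 − 35.5)/2 = 7.05 ft; q_4 = 2.60 × 4.71 × 7.05 = 86.33 ft³/s
w_5 = (61.3 − 41.5)/2 = 9.9 ft; q_5 = 2.40 × 3.34 × 9.9 = 79.36 ft³/s
w_6 = (67.7 − 49.6)/2 = 9.05 ft; q_6 = 2.05 × 1.92 × 9.05 = 35.62 ft³/s
Stations 1, 7 contribute zero (depth or velocity is 0).
Q = Σ qᵢ = 340.3 ft³/s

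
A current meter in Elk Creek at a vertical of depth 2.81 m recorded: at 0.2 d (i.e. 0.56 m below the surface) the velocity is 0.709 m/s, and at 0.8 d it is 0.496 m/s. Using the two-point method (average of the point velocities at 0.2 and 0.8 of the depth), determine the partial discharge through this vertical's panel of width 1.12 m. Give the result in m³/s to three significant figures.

v̄ = (0.709 + 0.496) / 2 = 0.6025 m/s
q = v̄ × d × w = 0.6025 × 2.81 × 1.12 = 1.896 m³/s

1.90 m³/s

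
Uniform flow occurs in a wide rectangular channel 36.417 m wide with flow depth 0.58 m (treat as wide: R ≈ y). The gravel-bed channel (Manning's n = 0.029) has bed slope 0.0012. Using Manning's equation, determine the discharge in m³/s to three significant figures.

17.5 m³/s

A = b·y = 36.417 × 0.58 = 21.12 m²
Wide channel: R ≈ y = 0.58 m
Q = (1/n)·A·R^(2/3)·S^(1/2) = (1/0.029) × 21.12 × 0.5800^(2/3) × 0.0012^(1/2) = 17.55 m³/s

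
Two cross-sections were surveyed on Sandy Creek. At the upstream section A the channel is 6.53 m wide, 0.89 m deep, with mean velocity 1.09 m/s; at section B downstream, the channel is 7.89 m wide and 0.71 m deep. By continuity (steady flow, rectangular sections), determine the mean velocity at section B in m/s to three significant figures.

1.13 m/s

Q = A₁V₁ = (6.53×0.89) × 1.09 = 6.335 m³/s
A₂ = 7.89 × 0.71 = 5.602 m²
V₂ = Q/A₂ = 6.335/5.602 = 1.131 m/s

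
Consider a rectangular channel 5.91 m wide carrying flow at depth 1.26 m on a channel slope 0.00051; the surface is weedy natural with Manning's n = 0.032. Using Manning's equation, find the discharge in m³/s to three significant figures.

4.84 m³/s

A = b·y = 5.91 × 1.26 = 7.447 m²
P = b + 2y = 5.91 + 2×1.26 = 8.430 m
R = A/P = 7.447/8.430 = 0.8833 m
Q = (1/n)·A·R^(2/3)·S^(1/2) = (1/0.032) × 7.447 × 0.8833^(2/3) × 0.00051^(1/2) = 4.838 m³/s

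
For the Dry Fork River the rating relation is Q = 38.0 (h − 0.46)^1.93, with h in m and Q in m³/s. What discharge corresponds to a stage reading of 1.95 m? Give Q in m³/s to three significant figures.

82.0 m³/s

Q = 38.0 × (1.95 − 0.46)^1.93 = 38.0 × 1.49^1.93 = 82.04 m³/s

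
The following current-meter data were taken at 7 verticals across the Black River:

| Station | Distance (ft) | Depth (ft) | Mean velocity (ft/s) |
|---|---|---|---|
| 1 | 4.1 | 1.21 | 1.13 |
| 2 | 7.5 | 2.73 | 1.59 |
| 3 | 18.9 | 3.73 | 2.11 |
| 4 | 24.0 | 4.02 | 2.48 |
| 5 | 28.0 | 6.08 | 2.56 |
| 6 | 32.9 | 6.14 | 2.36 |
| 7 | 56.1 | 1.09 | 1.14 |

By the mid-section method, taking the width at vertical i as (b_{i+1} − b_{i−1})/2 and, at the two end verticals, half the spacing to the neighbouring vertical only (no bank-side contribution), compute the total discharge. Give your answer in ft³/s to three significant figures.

w_1 = (7.5 − 4.1)/2 = 1.7 ft; q_1 = 1.13 × 1.21 × 1.7 = 2.324 ft³/s
w_2 = (18.9 − 4.1)/2 = 7.4 ft; q_2 = 1.59 × 2.73 × 7.4 = 32.12 ft³/s
w_3 = (24.0 − 7.5)/2 = 8.25 ft; q_3 = 2.11 × 3.73 × 8.25 = 64.93 ft³/s
w_4 = (28.0 − 18.9)/2 = 4.55 ft; q_4 = 2.48 × 4.02 × 4.55 = 45.36 ft³/s
w_5 = (32.9 − 24.0)/2 = 4.45 ft; q_5 = 2.56 × 6.08 × 4.45 = 69.26 ft³/s
w_6 = (56.1 − 28.0)/2 = 14.05 ft; q_6 = 2.36 × 6.14 × 14.05 = 203.6 ft³/s
w_7 = (56.1 − 32.9)/2 = 11.6 ft; q_7 = 1.14 × 1.09 × 11.6 = 14.41 ft³/s
Q = Σ qᵢ = 432.0 ft³/s

432 ft³/s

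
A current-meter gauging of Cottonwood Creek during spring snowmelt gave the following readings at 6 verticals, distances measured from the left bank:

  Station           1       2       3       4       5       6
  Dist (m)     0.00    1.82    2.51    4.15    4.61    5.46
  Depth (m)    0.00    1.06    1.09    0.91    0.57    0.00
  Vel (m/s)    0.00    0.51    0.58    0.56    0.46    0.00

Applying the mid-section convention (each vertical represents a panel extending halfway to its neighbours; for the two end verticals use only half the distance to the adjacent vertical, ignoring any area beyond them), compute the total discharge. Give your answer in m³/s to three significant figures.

2.12 m³/s

w_2 = (2.51 − 0.00)/2 = 1.255 m; q_2 = 0.51 × 1.06 × 1.255 = 0.6785 m³/s
w_3 = (4.15 − 1.82)/2 = 1.165 m; q_3 = 0.58 × 1.09 × 1.165 = 0.7365 m³/s
w_4 = (4.61 − 2.51)/2 = 1.05 m; q_4 = 0.56 × 0.91 × 1.05 = 0.5351 m³/s
w_5 = (5.46 − 4.15)/2 = 0.655 m; q_5 = 0.46 × 0.57 × 0.655 = 0.1717 m³/s
Stations 1, 6 contribute zero (depth or velocity is 0).
Q = Σ qᵢ = 2.122 m³/s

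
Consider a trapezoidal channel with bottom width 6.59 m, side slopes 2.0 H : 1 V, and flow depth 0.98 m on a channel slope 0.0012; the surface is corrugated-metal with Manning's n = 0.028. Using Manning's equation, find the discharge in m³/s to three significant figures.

A = (b + z·y)·y = (6.59 + 2.0×0.98)×0.98 = 8.379 m²
P = b + 2y√(1+z²) = 6.59 + 2×0.98×√(1+2.0²) = 10.97 m
R = A/P = 8.379/10.97 = 0.7636 m
Q = (1/n)·A·R^(2/3)·S^(1/2) = (1/0.028) × 8.379 × 0.7636^(2/3) × 0.0012^(1/2) = 8.661 m³/s

8.66 m³/s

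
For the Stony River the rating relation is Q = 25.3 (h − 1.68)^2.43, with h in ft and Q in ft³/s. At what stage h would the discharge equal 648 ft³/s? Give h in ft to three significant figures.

5.48 ft

h − h₀ = (Q/C)^(1/b) = (648/25.3)^(1/2.43) = 3.798 ft
h = 1.68 + 3.798 = 5.478 ft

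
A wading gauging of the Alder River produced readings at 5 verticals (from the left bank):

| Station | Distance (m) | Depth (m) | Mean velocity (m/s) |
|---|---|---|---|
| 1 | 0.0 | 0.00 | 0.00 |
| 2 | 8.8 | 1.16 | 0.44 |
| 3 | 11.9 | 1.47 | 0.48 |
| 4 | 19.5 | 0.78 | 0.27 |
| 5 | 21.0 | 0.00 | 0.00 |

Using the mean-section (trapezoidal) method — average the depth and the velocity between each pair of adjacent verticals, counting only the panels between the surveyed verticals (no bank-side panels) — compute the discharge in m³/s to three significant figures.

Panel 1-2: Δb = 8.8 m, d̄ = (0.00+1.16)/2 = 0.58, v̄ = (0.00+0.44)/2 = 0.22 → q = 8.8×0.58×0.22 = 1.123 m³/s
Panel 2-3: Δb = 3.1 m, d̄ = (1.16+1.47)/2 = 1.315, v̄ = (0.44+0.48)/2 = 0.46 → q = 3.1×1.315×0.46 = 1.875 m³/s
Panel 3-4: Δb = 7.6 m, d̄ = (1.47+0.78)/2 = 1.125, v̄ = (0.48+0.27)/2 = 0.375 → q = 7.6×1.125×0.375 = 3.206 m³/s
Panel 4-5: Δb = 1.5 m, d̄ = (0.78+0.00)/2 = 0.39, v̄ = (0.27+0.00)/2 = 0.135 → q = 1.5×0.39×0.135 = 0.07898 m³/s
Q = Σ q = 6.283 m³/s

6.28 m³/s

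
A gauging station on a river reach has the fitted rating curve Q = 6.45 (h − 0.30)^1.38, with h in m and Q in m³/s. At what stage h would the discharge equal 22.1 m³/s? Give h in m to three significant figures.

2.74 m

h − h₀ = (Q/C)^(1/b) = (22.1/6.45)^(1/1.38) = 2.441 m
h = 0.30 + 2.441 = 2.741 m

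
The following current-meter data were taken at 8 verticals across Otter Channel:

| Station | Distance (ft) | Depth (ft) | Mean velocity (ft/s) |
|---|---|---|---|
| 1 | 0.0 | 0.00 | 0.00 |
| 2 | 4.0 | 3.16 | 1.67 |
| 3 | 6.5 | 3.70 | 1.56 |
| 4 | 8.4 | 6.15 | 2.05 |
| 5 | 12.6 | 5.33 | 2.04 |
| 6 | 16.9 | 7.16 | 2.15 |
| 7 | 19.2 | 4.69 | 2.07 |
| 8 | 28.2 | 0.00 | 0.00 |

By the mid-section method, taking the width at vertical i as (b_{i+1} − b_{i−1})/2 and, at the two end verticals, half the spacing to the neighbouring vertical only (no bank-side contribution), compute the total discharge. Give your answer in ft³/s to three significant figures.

w_2 = (6.5 − 0.0)/2 = 3.25 ft; q_2 = 1.67 × 3.16 × 3.25 = 17.15 ft³/s
w_3 = (8.4 − 4.0)/2 = 2.2 ft; q_3 = 1.56 × 3.70 × 2.2 = 12.70 ft³/s
w_4 = (12.6 − 6.5)/2 = 3.05 ft; q_4 = 2.05 × 6.15 × 3.05 = 38.45 ft³/s
w_5 = (16.9 − 8.4)/2 = 4.25 ft; q_5 = 2.04 × 5.33 × 4.25 = 46.21 ft³/s
w_6 = (19.2 − 12.6)/2 = 3.3 ft; q_6 = 2.15 × 7.16 × 3.3 = 50.80 ft³/s
w_7 = (28.2 − 16.9)/2 = 5.65 ft; q_7 = 2.07 × 4.69 × 5.65 = 54.85 ft³/s
Stations 1, 8 contribute zero (depth or velocity is 0).
Q = Σ qᵢ = 220.2 ft³/s

220 ft³/s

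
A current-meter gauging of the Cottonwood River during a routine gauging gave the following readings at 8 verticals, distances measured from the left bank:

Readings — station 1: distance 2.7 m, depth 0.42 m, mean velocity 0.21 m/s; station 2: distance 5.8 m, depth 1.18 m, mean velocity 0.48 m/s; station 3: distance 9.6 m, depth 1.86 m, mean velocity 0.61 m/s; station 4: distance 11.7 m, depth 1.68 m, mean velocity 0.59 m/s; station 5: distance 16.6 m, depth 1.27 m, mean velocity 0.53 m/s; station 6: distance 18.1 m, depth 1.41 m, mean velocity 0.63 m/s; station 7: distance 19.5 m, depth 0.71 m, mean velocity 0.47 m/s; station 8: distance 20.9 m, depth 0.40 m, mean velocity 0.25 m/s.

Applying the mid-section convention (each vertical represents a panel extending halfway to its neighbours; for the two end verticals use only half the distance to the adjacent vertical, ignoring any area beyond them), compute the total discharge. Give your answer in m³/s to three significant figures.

12.9 m³/s

w_1 = (5.8 − 2.7)/2 = 1.55 m; q_1 = 0.21 × 0.42 × 1.55 = 0.1367 m³/s
w_2 = (9.6 − 2.7)/2 = 3.45 m; q_2 = 0.48 × 1.18 × 3.45 = 1.954 m³/s
w_3 = (11.7 − 5.8)/2 = 2.95 m; q_3 = 0.61 × 1.86 × 2.95 = 3.347 m³/s
w_4 = (16.6 − 9.6)/2 = 3.5 m; q_4 = 0.59 × 1.68 × 3.5 = 3.469 m³/s
w_5 = (18.1 − 11.7)/2 = 3.2 m; q_5 = 0.53 × 1.27 × 3.2 = 2.154 m³/s
w_6 = (19.5 − 16.6)/2 = 1.45 m; q_6 = 0.63 × 1.41 × 1.45 = 1.288 m³/s
w_7 = (20.9 − 18.1)/2 = 1.4 m; q_7 = 0.47 × 0.71 × 1.4 = 0.4672 m³/s
w_8 = (20.9 − 19.5)/2 = 0.7 m; q_8 = 0.25 × 0.40 × 0.7 = 0.07000 m³/s
Q = Σ qᵢ = 12.89 m³/s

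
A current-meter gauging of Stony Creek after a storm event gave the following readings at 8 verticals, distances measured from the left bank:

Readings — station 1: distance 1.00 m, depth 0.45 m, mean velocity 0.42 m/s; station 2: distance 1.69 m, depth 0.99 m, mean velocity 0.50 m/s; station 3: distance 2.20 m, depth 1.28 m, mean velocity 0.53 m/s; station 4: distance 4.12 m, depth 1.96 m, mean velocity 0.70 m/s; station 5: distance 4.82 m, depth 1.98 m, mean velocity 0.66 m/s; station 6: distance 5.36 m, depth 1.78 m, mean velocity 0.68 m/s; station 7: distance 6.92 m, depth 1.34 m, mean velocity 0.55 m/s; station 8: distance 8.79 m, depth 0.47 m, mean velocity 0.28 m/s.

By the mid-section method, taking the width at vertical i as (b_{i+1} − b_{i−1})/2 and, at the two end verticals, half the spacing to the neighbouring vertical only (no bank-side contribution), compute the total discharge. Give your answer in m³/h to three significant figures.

23200 m³/h

w_1 = (1.69 − 1.00)/2 = 0.345 m; q_1 = 0.42 × 0.45 × 0.345 = 0.06521 m³/s
w_2 = (2.20 − 1.00)/2 = 0.6 m; q_2 = 0.50 × 0.99 × 0.6 = 0.2970 m³/s
w_3 = (4.12 − 1.69)/2 = 1.215 m; q_3 = 0.53 × 1.28 × 1.215 = 0.8243 m³/s
w_4 = (4.82 − 2.20)/2 = 1.31 m; q_4 = 0.70 × 1.96 × 1.31 = 1.797 m³/s
w_5 = (5.36 − 4.12)/2 = 0.62 m; q_5 = 0.66 × 1.98 × 0.62 = 0.8102 m³/s
w_6 = (6.92 − 4.82)/2 = 1.05 m; q_6 = 0.68 × 1.78 × 1.05 = 1.271 m³/s
w_7 = (8.79 − 5.36)/2 = 1.715 m; q_7 = 0.55 × 1.34 × 1.715 = 1.264 m³/s
w_8 = (8.79 − 6.92)/2 = 0.935 m; q_8 = 0.28 × 0.47 × 0.935 = 0.1230 m³/s
Q = Σ qᵢ = 6.452 m³/s
= 6.452 × 3600 = 23230 m³/h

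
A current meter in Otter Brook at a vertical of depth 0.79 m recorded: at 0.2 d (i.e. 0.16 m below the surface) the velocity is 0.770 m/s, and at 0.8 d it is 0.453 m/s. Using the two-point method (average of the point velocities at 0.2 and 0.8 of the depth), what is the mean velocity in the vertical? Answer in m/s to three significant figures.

0.612 m/s

v̄ = (0.770 + 0.453) / 2 = 0.6115 m/s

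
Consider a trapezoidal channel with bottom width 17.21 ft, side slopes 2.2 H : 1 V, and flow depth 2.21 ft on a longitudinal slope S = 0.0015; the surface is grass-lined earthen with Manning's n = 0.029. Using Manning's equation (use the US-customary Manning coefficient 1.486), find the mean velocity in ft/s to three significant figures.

A = (b + z·y)·y = (17.21 + 2.2×2.21)×2.21 = 48.78 ft²
P = b + 2y√(1+z²) = 17.21 + 2×2.21×√(1+2.2²) = 27.89 ft
R = A/P = 48.78/27.89 = 1.749 ft
Q = (1.486/n)·A·R^(2/3)·S^(1/2) = (1.486/0.029) × 48.78 × 1.749^(2/3) × 0.0015^(1/2) = 140.5 ft³/s
V = Q/A = 140.5/48.78 = 2.881 ft/s

2.88 ft/s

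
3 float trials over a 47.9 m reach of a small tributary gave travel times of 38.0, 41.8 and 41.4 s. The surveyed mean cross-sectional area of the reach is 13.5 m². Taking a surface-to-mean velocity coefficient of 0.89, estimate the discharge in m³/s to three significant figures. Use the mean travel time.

14.2 m³/s

t̄ = (38.0 + 41.8 + 41.4) / 3 = 40.4 s
v_surface = L / t̄ = 47.9 / 40.4 = 1.186 m/s
v_mean = 0.89 × 1.186 = 1.055 m/s
Q = A × v_mean = 13.5 × 1.055 = 14.25 m³/s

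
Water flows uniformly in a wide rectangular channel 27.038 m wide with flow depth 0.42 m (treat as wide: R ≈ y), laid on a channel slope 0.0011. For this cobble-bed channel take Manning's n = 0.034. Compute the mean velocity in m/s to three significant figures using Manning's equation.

A = b·y = 27.038 × 0.42 = 11.36 m²
Wide channel: R ≈ y = 0.42 m
Q = (1/n)·A·R^(2/3)·S^(1/2) = (1/0.034) × 11.36 × 0.4200^(2/3) × 0.0011^(1/2) = 6.213 m³/s
V = Q/A = 6.213/11.36 = 0.5471 m/s

0.547 m/s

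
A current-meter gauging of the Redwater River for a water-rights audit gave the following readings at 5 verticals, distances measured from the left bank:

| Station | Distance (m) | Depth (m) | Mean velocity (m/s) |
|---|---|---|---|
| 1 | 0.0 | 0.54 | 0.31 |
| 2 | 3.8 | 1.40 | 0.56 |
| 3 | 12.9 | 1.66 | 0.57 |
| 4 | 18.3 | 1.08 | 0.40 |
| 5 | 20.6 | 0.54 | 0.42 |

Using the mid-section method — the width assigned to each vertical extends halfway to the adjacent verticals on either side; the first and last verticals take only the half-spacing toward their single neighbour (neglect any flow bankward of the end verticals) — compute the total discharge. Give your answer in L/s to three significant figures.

14200 L/s

w_1 = (3.8 − 0.0)/2 = 1.9 m; q_1 = 0.31 × 0.54 × 1.9 = 0.3181 m³/s
w_2 = (12.9 − 0.0)/2 = 6.45 m; q_2 = 0.56 × 1.40 × 6.45 = 5.057 m³/s
w_3 = (18.3 − 3.8)/2 = 7.25 m; q_3 = 0.57 × 1.66 × 7.25 = 6.860 m³/s
w_4 = (20.6 − 12.9)/2 = 3.85 m; q_4 = 0.40 × 1.08 × 3.85 = 1.663 m³/s
w_5 = (20.6 − 18.3)/2 = 1.15 m; q_5 = 0.42 × 0.54 × 1.15 = 0.2608 m³/s
Q = Σ qᵢ = 14.16 m³/s
= 14.16 × 1000 = 14160 L/s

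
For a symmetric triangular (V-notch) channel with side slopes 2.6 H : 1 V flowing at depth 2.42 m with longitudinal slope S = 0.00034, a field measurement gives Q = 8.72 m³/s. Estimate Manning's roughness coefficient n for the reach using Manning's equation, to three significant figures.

0.0349

A = z·y² = 2.6×2.42² = 15.23 m²
P = 2y√(1+z²) = 2×2.42×√(1+2.6²) = 13.48 m
R = A/P = 15.23/13.48 = 1.129 m
n = (1/Q)·A·R^(2/3)·S^(1/2) = (1/8.72) × 15.23 × 1.084 × 0.01844 = 0.03492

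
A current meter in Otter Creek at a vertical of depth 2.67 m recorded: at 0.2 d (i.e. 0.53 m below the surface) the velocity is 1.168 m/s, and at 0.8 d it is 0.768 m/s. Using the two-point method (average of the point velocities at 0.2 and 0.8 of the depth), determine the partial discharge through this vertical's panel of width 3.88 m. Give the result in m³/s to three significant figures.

10.0 m³/s

v̄ = (1.168 + 0.768) / 2 = 0.9680 m/s
q = v̄ × d × w = 0.9680 × 2.67 × 3.88 = 10.03 m³/s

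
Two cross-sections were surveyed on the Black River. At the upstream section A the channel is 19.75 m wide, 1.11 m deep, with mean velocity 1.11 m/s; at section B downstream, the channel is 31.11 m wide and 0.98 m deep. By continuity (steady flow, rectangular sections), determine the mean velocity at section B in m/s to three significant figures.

0.798 m/s

Q = A₁V₁ = (19.75×1.11) × 1.11 = 24.33 m³/s
A₂ = 31.11 × 0.98 = 30.49 m²
V₂ = Q/A₂ = 24.33/30.49 = 0.7982 m/s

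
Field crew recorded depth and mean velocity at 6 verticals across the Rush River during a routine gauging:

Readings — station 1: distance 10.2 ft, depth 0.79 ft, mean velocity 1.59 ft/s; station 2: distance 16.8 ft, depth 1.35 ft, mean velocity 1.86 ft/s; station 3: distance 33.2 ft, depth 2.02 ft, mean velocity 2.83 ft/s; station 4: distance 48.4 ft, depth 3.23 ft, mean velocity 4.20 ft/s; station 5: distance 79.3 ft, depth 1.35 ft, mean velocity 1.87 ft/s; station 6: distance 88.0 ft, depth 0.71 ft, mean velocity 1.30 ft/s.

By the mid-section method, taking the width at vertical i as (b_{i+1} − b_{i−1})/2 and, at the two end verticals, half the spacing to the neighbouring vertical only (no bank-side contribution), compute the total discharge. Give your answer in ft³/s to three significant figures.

490 ft³/s

w_1 = (16.8 − 10.2)/2 = 3.3 ft; q_1 = 1.59 × 0.79 × 3.3 = 4.145 ft³/s
w_2 = (33.2 − 10.2)/2 = 11.5 ft; q_2 = 1.86 × 1.35 × 11.5 = 28.88 ft³/s
w_3 = (48.4 − 16.8)/2 = 15.8 ft; q_3 = 2.83 × 2.02 × 15.8 = 90.32 ft³/s
w_4 = (79.3 − 33.2)/2 = 23.05 ft; q_4 = 4.20 × 3.23 × 23.05 = 312.7 ft³/s
w_5 = (88.0 − 48.4)/2 = 19.8 ft; q_5 = 1.87 × 1.35 × 19.8 = 49.99 ft³/s
w_6 = (88.0 − 79.3)/2 = 4.35 ft; q_6 = 1.30 × 0.71 × 4.35 = 4.015 ft³/s
Q = Σ qᵢ = 490.0 ft³/s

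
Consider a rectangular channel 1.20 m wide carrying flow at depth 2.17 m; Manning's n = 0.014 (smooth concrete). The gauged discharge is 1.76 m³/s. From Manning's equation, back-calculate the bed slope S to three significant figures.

0.000245

A = b·y = 1.20 × 2.17 = 2.604 m²
P = b + 2y = 1.20 + 2×2.17 = 5.540 m
R = A/P = 2.604/5.540 = 0.4700 m
S = (Q·n / (1·A·R^(2/3)))² = (1.76×0.014 / (1×2.604×0.6045))² = 0.0002450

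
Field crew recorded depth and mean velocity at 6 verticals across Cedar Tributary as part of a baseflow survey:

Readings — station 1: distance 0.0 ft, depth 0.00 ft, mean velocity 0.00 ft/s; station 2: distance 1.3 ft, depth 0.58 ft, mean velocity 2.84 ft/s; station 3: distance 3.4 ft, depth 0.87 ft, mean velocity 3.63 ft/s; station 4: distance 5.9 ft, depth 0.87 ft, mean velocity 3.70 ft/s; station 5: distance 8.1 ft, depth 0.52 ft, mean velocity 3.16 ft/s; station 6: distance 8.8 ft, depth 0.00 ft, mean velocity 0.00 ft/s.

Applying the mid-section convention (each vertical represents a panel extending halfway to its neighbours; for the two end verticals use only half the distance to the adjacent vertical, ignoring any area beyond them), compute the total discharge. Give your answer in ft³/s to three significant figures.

w_2 = (3.4 − 0.0)/2 = 1.7 ft; q_2 = 2.84 × 0.58 × 1.7 = 2.800 ft³/s
w_3 = (5.9 − 1.3)/2 = 2.3 ft; q_3 = 3.63 × 0.87 × 2.3 = 7.264 ft³/s
w_4 = (8.1 − 3.4)/2 = 2.35 ft; q_4 = 3.70 × 0.87 × 2.35 = 7.565 ft³/s
w_5 = (8.8 − 5.9)/2 = 1.45 ft; q_5 = 3.16 × 0.52 × 1.45 = 2.383 ft³/s
Stations 1, 6 contribute zero (depth or velocity is 0).
Q = Σ qᵢ = 20.01 ft³/s

20.0 ft³/s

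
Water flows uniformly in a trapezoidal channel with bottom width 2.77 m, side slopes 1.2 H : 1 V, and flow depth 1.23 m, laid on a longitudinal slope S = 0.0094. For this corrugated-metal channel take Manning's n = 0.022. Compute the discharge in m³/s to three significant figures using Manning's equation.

19.7 m³/s

A = (b + z·y)·y = (2.77 + 1.2×1.23)×1.23 = 5.223 m²
P = b + 2y√(1+z²) = 2.77 + 2×1.23×√(1+1.2²) = 6.613 m
R = A/P = 5.223/6.613 = 0.7898 m
Q = (1/n)·A·R^(2/3)·S^(1/2) = (1/0.022) × 5.223 × 0.7898^(2/3) × 0.0094^(1/2) = 19.67 m³/s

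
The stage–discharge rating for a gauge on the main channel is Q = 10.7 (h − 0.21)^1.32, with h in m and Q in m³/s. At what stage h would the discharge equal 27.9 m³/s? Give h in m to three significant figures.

2.28 m

h − h₀ = (Q/C)^(1/b) = (27.9/10.7)^(1/1.32) = 2.067 m
h = 0.21 + 2.067 = 2.277 m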